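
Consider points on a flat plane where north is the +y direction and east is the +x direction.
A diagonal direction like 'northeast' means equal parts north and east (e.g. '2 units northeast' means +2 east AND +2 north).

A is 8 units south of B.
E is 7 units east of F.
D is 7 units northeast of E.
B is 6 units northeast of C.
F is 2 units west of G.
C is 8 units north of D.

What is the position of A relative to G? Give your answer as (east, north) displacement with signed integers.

Answer: A is at (east=18, north=13) relative to G.

Derivation:
Place G at the origin (east=0, north=0).
  F is 2 units west of G: delta (east=-2, north=+0); F at (east=-2, north=0).
  E is 7 units east of F: delta (east=+7, north=+0); E at (east=5, north=0).
  D is 7 units northeast of E: delta (east=+7, north=+7); D at (east=12, north=7).
  C is 8 units north of D: delta (east=+0, north=+8); C at (east=12, north=15).
  B is 6 units northeast of C: delta (east=+6, north=+6); B at (east=18, north=21).
  A is 8 units south of B: delta (east=+0, north=-8); A at (east=18, north=13).
Therefore A relative to G: (east=18, north=13).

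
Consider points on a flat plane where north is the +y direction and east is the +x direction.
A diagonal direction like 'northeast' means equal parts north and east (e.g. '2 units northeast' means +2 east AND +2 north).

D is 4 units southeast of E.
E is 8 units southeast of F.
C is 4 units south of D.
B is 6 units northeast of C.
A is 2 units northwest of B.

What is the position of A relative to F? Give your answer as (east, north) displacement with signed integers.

Answer: A is at (east=16, north=-8) relative to F.

Derivation:
Place F at the origin (east=0, north=0).
  E is 8 units southeast of F: delta (east=+8, north=-8); E at (east=8, north=-8).
  D is 4 units southeast of E: delta (east=+4, north=-4); D at (east=12, north=-12).
  C is 4 units south of D: delta (east=+0, north=-4); C at (east=12, north=-16).
  B is 6 units northeast of C: delta (east=+6, north=+6); B at (east=18, north=-10).
  A is 2 units northwest of B: delta (east=-2, north=+2); A at (east=16, north=-8).
Therefore A relative to F: (east=16, north=-8).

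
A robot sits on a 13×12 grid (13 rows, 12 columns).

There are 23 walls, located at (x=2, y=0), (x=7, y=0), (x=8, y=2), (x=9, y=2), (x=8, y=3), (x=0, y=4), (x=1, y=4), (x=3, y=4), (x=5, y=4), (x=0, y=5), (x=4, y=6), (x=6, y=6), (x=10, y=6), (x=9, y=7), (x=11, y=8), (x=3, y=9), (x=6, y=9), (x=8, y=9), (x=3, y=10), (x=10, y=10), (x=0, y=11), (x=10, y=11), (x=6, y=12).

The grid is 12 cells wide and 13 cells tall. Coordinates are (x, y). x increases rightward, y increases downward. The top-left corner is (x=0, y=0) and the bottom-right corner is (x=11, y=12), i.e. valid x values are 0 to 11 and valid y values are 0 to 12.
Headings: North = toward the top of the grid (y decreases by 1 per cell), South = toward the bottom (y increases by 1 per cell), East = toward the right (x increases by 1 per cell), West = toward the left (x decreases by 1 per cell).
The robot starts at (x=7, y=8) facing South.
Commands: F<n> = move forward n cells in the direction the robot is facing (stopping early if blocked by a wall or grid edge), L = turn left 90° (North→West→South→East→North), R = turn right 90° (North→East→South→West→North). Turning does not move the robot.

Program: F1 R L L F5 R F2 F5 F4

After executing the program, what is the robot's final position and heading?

Start: (x=7, y=8), facing South
  F1: move forward 1, now at (x=7, y=9)
  R: turn right, now facing West
  L: turn left, now facing South
  L: turn left, now facing East
  F5: move forward 0/5 (blocked), now at (x=7, y=9)
  R: turn right, now facing South
  F2: move forward 2, now at (x=7, y=11)
  F5: move forward 1/5 (blocked), now at (x=7, y=12)
  F4: move forward 0/4 (blocked), now at (x=7, y=12)
Final: (x=7, y=12), facing South

Answer: Final position: (x=7, y=12), facing South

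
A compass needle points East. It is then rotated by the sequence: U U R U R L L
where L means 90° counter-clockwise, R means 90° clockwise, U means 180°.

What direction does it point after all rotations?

Answer: Final heading: West

Derivation:
Start: East
  U (U-turn (180°)) -> West
  U (U-turn (180°)) -> East
  R (right (90° clockwise)) -> South
  U (U-turn (180°)) -> North
  R (right (90° clockwise)) -> East
  L (left (90° counter-clockwise)) -> North
  L (left (90° counter-clockwise)) -> West
Final: West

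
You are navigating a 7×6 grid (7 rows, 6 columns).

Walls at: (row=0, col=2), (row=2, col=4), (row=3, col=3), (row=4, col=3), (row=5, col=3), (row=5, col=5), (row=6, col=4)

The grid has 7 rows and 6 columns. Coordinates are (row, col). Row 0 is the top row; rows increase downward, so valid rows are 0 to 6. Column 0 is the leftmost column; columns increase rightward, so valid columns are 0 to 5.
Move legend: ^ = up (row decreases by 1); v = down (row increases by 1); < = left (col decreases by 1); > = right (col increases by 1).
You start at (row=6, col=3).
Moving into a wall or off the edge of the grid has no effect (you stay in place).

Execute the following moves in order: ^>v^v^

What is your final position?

Start: (row=6, col=3)
  ^ (up): blocked, stay at (row=6, col=3)
  > (right): blocked, stay at (row=6, col=3)
  v (down): blocked, stay at (row=6, col=3)
  ^ (up): blocked, stay at (row=6, col=3)
  v (down): blocked, stay at (row=6, col=3)
  ^ (up): blocked, stay at (row=6, col=3)
Final: (row=6, col=3)

Answer: Final position: (row=6, col=3)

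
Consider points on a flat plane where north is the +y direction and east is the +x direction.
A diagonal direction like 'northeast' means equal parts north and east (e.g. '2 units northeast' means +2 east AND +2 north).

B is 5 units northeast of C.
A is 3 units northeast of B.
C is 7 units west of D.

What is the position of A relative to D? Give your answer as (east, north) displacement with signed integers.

Answer: A is at (east=1, north=8) relative to D.

Derivation:
Place D at the origin (east=0, north=0).
  C is 7 units west of D: delta (east=-7, north=+0); C at (east=-7, north=0).
  B is 5 units northeast of C: delta (east=+5, north=+5); B at (east=-2, north=5).
  A is 3 units northeast of B: delta (east=+3, north=+3); A at (east=1, north=8).
Therefore A relative to D: (east=1, north=8).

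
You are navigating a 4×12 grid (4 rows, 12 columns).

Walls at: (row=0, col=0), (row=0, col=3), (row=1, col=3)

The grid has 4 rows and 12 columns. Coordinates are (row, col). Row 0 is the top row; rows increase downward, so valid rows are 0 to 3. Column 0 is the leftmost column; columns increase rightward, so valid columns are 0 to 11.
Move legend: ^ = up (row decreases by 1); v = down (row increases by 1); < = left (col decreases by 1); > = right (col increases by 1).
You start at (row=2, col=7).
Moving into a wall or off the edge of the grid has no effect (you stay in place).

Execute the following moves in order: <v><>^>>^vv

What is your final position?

Start: (row=2, col=7)
  < (left): (row=2, col=7) -> (row=2, col=6)
  v (down): (row=2, col=6) -> (row=3, col=6)
  > (right): (row=3, col=6) -> (row=3, col=7)
  < (left): (row=3, col=7) -> (row=3, col=6)
  > (right): (row=3, col=6) -> (row=3, col=7)
  ^ (up): (row=3, col=7) -> (row=2, col=7)
  > (right): (row=2, col=7) -> (row=2, col=8)
  > (right): (row=2, col=8) -> (row=2, col=9)
  ^ (up): (row=2, col=9) -> (row=1, col=9)
  v (down): (row=1, col=9) -> (row=2, col=9)
  v (down): (row=2, col=9) -> (row=3, col=9)
Final: (row=3, col=9)

Answer: Final position: (row=3, col=9)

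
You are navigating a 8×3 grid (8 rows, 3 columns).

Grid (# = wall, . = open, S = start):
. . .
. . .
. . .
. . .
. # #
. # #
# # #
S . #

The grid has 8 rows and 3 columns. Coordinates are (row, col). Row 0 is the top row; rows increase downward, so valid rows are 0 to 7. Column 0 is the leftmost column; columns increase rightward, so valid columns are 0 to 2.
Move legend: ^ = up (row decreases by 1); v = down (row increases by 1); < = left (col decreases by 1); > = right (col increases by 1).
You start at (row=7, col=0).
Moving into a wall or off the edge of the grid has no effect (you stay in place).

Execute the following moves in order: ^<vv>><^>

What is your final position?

Answer: Final position: (row=7, col=1)

Derivation:
Start: (row=7, col=0)
  ^ (up): blocked, stay at (row=7, col=0)
  < (left): blocked, stay at (row=7, col=0)
  v (down): blocked, stay at (row=7, col=0)
  v (down): blocked, stay at (row=7, col=0)
  > (right): (row=7, col=0) -> (row=7, col=1)
  > (right): blocked, stay at (row=7, col=1)
  < (left): (row=7, col=1) -> (row=7, col=0)
  ^ (up): blocked, stay at (row=7, col=0)
  > (right): (row=7, col=0) -> (row=7, col=1)
Final: (row=7, col=1)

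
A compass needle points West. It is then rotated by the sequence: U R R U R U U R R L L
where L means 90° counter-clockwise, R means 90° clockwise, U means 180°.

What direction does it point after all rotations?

Start: West
  U (U-turn (180°)) -> East
  R (right (90° clockwise)) -> South
  R (right (90° clockwise)) -> West
  U (U-turn (180°)) -> East
  R (right (90° clockwise)) -> South
  U (U-turn (180°)) -> North
  U (U-turn (180°)) -> South
  R (right (90° clockwise)) -> West
  R (right (90° clockwise)) -> North
  L (left (90° counter-clockwise)) -> West
  L (left (90° counter-clockwise)) -> South
Final: South

Answer: Final heading: South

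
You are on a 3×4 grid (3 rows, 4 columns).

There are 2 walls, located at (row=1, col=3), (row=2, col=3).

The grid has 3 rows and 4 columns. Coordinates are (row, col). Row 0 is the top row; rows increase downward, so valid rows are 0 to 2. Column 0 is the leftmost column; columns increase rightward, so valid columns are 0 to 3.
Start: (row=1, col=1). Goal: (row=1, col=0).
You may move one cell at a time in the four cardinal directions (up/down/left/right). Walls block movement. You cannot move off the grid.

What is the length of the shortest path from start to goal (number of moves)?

BFS from (row=1, col=1) until reaching (row=1, col=0):
  Distance 0: (row=1, col=1)
  Distance 1: (row=0, col=1), (row=1, col=0), (row=1, col=2), (row=2, col=1)  <- goal reached here
One shortest path (1 moves): (row=1, col=1) -> (row=1, col=0)

Answer: Shortest path length: 1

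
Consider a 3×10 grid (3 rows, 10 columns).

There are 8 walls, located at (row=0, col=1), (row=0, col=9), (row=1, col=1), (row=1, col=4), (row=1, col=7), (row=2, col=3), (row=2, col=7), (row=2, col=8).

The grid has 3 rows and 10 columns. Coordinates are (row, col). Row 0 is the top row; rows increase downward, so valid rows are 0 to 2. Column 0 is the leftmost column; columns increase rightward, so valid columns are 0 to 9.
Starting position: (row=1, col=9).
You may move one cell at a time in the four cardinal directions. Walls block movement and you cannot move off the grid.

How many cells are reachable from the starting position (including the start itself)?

Answer: Reachable cells: 22

Derivation:
BFS flood-fill from (row=1, col=9):
  Distance 0: (row=1, col=9)
  Distance 1: (row=1, col=8), (row=2, col=9)
  Distance 2: (row=0, col=8)
  Distance 3: (row=0, col=7)
  Distance 4: (row=0, col=6)
  Distance 5: (row=0, col=5), (row=1, col=6)
  Distance 6: (row=0, col=4), (row=1, col=5), (row=2, col=6)
  Distance 7: (row=0, col=3), (row=2, col=5)
  Distance 8: (row=0, col=2), (row=1, col=3), (row=2, col=4)
  Distance 9: (row=1, col=2)
  Distance 10: (row=2, col=2)
  Distance 11: (row=2, col=1)
  Distance 12: (row=2, col=0)
  Distance 13: (row=1, col=0)
  Distance 14: (row=0, col=0)
Total reachable: 22 (grid has 22 open cells total)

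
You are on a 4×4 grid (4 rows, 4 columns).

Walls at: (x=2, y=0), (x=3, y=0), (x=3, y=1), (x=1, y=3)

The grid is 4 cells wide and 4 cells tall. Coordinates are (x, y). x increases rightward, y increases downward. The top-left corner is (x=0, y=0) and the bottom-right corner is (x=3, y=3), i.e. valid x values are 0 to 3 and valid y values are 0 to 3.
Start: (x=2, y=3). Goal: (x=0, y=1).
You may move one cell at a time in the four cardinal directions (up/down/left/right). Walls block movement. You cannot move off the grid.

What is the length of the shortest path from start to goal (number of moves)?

Answer: Shortest path length: 4

Derivation:
BFS from (x=2, y=3) until reaching (x=0, y=1):
  Distance 0: (x=2, y=3)
  Distance 1: (x=2, y=2), (x=3, y=3)
  Distance 2: (x=2, y=1), (x=1, y=2), (x=3, y=2)
  Distance 3: (x=1, y=1), (x=0, y=2)
  Distance 4: (x=1, y=0), (x=0, y=1), (x=0, y=3)  <- goal reached here
One shortest path (4 moves): (x=2, y=3) -> (x=2, y=2) -> (x=1, y=2) -> (x=0, y=2) -> (x=0, y=1)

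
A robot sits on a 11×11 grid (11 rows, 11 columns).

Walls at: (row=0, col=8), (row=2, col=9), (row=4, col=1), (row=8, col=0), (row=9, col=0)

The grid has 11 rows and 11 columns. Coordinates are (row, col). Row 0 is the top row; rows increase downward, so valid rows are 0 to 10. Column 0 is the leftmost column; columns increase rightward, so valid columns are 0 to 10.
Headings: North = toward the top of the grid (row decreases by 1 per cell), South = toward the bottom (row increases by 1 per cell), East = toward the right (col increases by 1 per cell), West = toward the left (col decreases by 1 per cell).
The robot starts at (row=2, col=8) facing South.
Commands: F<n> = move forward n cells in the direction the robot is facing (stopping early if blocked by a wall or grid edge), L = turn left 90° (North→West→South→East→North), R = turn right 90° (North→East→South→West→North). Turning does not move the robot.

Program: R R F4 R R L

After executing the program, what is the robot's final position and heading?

Start: (row=2, col=8), facing South
  R: turn right, now facing West
  R: turn right, now facing North
  F4: move forward 1/4 (blocked), now at (row=1, col=8)
  R: turn right, now facing East
  R: turn right, now facing South
  L: turn left, now facing East
Final: (row=1, col=8), facing East

Answer: Final position: (row=1, col=8), facing East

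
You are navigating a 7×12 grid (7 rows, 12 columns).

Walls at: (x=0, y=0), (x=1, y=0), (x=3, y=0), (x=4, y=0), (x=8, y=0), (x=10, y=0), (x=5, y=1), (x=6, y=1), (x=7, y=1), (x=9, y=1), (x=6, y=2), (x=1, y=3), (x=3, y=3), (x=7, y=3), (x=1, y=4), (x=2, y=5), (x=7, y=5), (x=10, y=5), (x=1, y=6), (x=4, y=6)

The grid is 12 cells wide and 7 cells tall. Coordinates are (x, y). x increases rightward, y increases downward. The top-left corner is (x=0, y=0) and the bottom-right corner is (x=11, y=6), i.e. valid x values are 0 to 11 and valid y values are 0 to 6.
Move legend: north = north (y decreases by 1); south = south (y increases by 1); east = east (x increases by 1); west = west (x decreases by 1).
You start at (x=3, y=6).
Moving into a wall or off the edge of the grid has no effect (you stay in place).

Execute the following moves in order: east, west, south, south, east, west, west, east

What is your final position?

Answer: Final position: (x=3, y=6)

Derivation:
Start: (x=3, y=6)
  east (east): blocked, stay at (x=3, y=6)
  west (west): (x=3, y=6) -> (x=2, y=6)
  south (south): blocked, stay at (x=2, y=6)
  south (south): blocked, stay at (x=2, y=6)
  east (east): (x=2, y=6) -> (x=3, y=6)
  west (west): (x=3, y=6) -> (x=2, y=6)
  west (west): blocked, stay at (x=2, y=6)
  east (east): (x=2, y=6) -> (x=3, y=6)
Final: (x=3, y=6)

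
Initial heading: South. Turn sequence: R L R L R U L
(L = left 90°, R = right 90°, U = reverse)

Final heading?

Answer: Final heading: North

Derivation:
Start: South
  R (right (90° clockwise)) -> West
  L (left (90° counter-clockwise)) -> South
  R (right (90° clockwise)) -> West
  L (left (90° counter-clockwise)) -> South
  R (right (90° clockwise)) -> West
  U (U-turn (180°)) -> East
  L (left (90° counter-clockwise)) -> North
Final: North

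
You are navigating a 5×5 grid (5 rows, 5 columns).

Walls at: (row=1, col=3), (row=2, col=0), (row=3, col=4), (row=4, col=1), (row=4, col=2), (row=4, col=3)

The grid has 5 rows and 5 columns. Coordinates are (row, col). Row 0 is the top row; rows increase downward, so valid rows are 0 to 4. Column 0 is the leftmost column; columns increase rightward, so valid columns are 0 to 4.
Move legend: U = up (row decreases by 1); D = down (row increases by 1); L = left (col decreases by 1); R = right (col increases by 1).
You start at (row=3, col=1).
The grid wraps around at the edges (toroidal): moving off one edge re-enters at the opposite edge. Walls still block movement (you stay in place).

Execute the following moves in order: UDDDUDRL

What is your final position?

Answer: Final position: (row=3, col=1)

Derivation:
Start: (row=3, col=1)
  U (up): (row=3, col=1) -> (row=2, col=1)
  D (down): (row=2, col=1) -> (row=3, col=1)
  D (down): blocked, stay at (row=3, col=1)
  D (down): blocked, stay at (row=3, col=1)
  U (up): (row=3, col=1) -> (row=2, col=1)
  D (down): (row=2, col=1) -> (row=3, col=1)
  R (right): (row=3, col=1) -> (row=3, col=2)
  L (left): (row=3, col=2) -> (row=3, col=1)
Final: (row=3, col=1)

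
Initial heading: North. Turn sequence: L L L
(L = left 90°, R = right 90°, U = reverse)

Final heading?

Start: North
  L (left (90° counter-clockwise)) -> West
  L (left (90° counter-clockwise)) -> South
  L (left (90° counter-clockwise)) -> East
Final: East

Answer: Final heading: East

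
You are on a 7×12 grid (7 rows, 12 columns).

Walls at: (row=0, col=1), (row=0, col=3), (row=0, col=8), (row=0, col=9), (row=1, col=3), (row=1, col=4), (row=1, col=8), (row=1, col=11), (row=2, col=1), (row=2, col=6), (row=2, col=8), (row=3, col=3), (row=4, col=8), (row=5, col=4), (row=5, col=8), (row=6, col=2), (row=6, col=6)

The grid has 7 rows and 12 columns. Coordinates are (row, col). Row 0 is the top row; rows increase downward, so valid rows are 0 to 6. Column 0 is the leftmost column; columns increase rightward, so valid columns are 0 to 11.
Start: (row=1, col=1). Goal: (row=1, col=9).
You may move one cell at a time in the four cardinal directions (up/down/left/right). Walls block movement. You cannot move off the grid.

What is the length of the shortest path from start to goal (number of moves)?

Answer: Shortest path length: 12

Derivation:
BFS from (row=1, col=1) until reaching (row=1, col=9):
  Distance 0: (row=1, col=1)
  Distance 1: (row=1, col=0), (row=1, col=2)
  Distance 2: (row=0, col=0), (row=0, col=2), (row=2, col=0), (row=2, col=2)
  Distance 3: (row=2, col=3), (row=3, col=0), (row=3, col=2)
  Distance 4: (row=2, col=4), (row=3, col=1), (row=4, col=0), (row=4, col=2)
  Distance 5: (row=2, col=5), (row=3, col=4), (row=4, col=1), (row=4, col=3), (row=5, col=0), (row=5, col=2)
  Distance 6: (row=1, col=5), (row=3, col=5), (row=4, col=4), (row=5, col=1), (row=5, col=3), (row=6, col=0)
  Distance 7: (row=0, col=5), (row=1, col=6), (row=3, col=6), (row=4, col=5), (row=6, col=1), (row=6, col=3)
  Distance 8: (row=0, col=4), (row=0, col=6), (row=1, col=7), (row=3, col=7), (row=4, col=6), (row=5, col=5), (row=6, col=4)
  Distance 9: (row=0, col=7), (row=2, col=7), (row=3, col=8), (row=4, col=7), (row=5, col=6), (row=6, col=5)
  Distance 10: (row=3, col=9), (row=5, col=7)
  Distance 11: (row=2, col=9), (row=3, col=10), (row=4, col=9), (row=6, col=7)
  Distance 12: (row=1, col=9), (row=2, col=10), (row=3, col=11), (row=4, col=10), (row=5, col=9), (row=6, col=8)  <- goal reached here
One shortest path (12 moves): (row=1, col=1) -> (row=1, col=2) -> (row=2, col=2) -> (row=2, col=3) -> (row=2, col=4) -> (row=2, col=5) -> (row=3, col=5) -> (row=3, col=6) -> (row=3, col=7) -> (row=3, col=8) -> (row=3, col=9) -> (row=2, col=9) -> (row=1, col=9)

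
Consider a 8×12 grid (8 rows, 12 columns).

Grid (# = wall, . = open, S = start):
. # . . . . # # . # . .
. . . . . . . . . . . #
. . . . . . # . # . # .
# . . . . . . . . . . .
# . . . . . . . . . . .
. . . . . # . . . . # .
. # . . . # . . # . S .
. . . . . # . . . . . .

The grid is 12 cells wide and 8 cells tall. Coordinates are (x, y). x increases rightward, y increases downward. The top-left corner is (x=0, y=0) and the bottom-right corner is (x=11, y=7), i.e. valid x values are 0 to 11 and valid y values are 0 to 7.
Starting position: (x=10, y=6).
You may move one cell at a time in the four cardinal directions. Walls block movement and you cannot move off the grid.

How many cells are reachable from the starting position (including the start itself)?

Answer: Reachable cells: 80

Derivation:
BFS flood-fill from (x=10, y=6):
  Distance 0: (x=10, y=6)
  Distance 1: (x=9, y=6), (x=11, y=6), (x=10, y=7)
  Distance 2: (x=9, y=5), (x=11, y=5), (x=9, y=7), (x=11, y=7)
  Distance 3: (x=9, y=4), (x=11, y=4), (x=8, y=5), (x=8, y=7)
  Distance 4: (x=9, y=3), (x=11, y=3), (x=8, y=4), (x=10, y=4), (x=7, y=5), (x=7, y=7)
  Distance 5: (x=9, y=2), (x=11, y=2), (x=8, y=3), (x=10, y=3), (x=7, y=4), (x=6, y=5), (x=7, y=6), (x=6, y=7)
  Distance 6: (x=9, y=1), (x=7, y=3), (x=6, y=4), (x=6, y=6)
  Distance 7: (x=8, y=1), (x=10, y=1), (x=7, y=2), (x=6, y=3), (x=5, y=4)
  Distance 8: (x=8, y=0), (x=10, y=0), (x=7, y=1), (x=5, y=3), (x=4, y=4)
  Distance 9: (x=11, y=0), (x=6, y=1), (x=5, y=2), (x=4, y=3), (x=3, y=4), (x=4, y=5)
  Distance 10: (x=5, y=1), (x=4, y=2), (x=3, y=3), (x=2, y=4), (x=3, y=5), (x=4, y=6)
  Distance 11: (x=5, y=0), (x=4, y=1), (x=3, y=2), (x=2, y=3), (x=1, y=4), (x=2, y=5), (x=3, y=6), (x=4, y=7)
  Distance 12: (x=4, y=0), (x=3, y=1), (x=2, y=2), (x=1, y=3), (x=1, y=5), (x=2, y=6), (x=3, y=7)
  Distance 13: (x=3, y=0), (x=2, y=1), (x=1, y=2), (x=0, y=5), (x=2, y=7)
  Distance 14: (x=2, y=0), (x=1, y=1), (x=0, y=2), (x=0, y=6), (x=1, y=7)
  Distance 15: (x=0, y=1), (x=0, y=7)
  Distance 16: (x=0, y=0)
Total reachable: 80 (grid has 80 open cells total)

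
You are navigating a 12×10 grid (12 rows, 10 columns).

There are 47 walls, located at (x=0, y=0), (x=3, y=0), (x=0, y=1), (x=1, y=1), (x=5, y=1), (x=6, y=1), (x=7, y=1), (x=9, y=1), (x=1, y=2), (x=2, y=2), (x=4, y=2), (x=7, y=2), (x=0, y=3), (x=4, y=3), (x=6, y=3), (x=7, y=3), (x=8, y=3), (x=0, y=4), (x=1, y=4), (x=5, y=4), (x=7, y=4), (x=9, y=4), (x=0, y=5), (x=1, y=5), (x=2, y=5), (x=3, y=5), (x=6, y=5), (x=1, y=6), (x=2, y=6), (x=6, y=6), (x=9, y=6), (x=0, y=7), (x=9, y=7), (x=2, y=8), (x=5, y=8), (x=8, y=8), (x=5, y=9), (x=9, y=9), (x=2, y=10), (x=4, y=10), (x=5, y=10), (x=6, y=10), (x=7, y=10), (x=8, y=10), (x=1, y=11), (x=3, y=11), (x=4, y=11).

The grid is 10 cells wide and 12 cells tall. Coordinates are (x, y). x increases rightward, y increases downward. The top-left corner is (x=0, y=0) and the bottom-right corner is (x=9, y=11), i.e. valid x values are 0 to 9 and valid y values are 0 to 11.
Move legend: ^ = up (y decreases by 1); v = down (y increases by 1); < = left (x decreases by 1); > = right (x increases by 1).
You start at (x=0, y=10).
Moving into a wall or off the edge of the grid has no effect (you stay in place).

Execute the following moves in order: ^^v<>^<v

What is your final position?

Start: (x=0, y=10)
  ^ (up): (x=0, y=10) -> (x=0, y=9)
  ^ (up): (x=0, y=9) -> (x=0, y=8)
  v (down): (x=0, y=8) -> (x=0, y=9)
  < (left): blocked, stay at (x=0, y=9)
  > (right): (x=0, y=9) -> (x=1, y=9)
  ^ (up): (x=1, y=9) -> (x=1, y=8)
  < (left): (x=1, y=8) -> (x=0, y=8)
  v (down): (x=0, y=8) -> (x=0, y=9)
Final: (x=0, y=9)

Answer: Final position: (x=0, y=9)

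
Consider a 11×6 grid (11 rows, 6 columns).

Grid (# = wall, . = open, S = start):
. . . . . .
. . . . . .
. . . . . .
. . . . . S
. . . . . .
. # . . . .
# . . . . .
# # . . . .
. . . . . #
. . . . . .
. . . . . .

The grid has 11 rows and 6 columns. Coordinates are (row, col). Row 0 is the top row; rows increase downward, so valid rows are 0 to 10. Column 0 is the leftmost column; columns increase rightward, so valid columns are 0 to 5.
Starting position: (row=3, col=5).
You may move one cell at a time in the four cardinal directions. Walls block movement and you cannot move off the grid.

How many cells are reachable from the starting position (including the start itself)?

BFS flood-fill from (row=3, col=5):
  Distance 0: (row=3, col=5)
  Distance 1: (row=2, col=5), (row=3, col=4), (row=4, col=5)
  Distance 2: (row=1, col=5), (row=2, col=4), (row=3, col=3), (row=4, col=4), (row=5, col=5)
  Distance 3: (row=0, col=5), (row=1, col=4), (row=2, col=3), (row=3, col=2), (row=4, col=3), (row=5, col=4), (row=6, col=5)
  Distance 4: (row=0, col=4), (row=1, col=3), (row=2, col=2), (row=3, col=1), (row=4, col=2), (row=5, col=3), (row=6, col=4), (row=7, col=5)
  Distance 5: (row=0, col=3), (row=1, col=2), (row=2, col=1), (row=3, col=0), (row=4, col=1), (row=5, col=2), (row=6, col=3), (row=7, col=4)
  Distance 6: (row=0, col=2), (row=1, col=1), (row=2, col=0), (row=4, col=0), (row=6, col=2), (row=7, col=3), (row=8, col=4)
  Distance 7: (row=0, col=1), (row=1, col=0), (row=5, col=0), (row=6, col=1), (row=7, col=2), (row=8, col=3), (row=9, col=4)
  Distance 8: (row=0, col=0), (row=8, col=2), (row=9, col=3), (row=9, col=5), (row=10, col=4)
  Distance 9: (row=8, col=1), (row=9, col=2), (row=10, col=3), (row=10, col=5)
  Distance 10: (row=8, col=0), (row=9, col=1), (row=10, col=2)
  Distance 11: (row=9, col=0), (row=10, col=1)
  Distance 12: (row=10, col=0)
Total reachable: 61 (grid has 61 open cells total)

Answer: Reachable cells: 61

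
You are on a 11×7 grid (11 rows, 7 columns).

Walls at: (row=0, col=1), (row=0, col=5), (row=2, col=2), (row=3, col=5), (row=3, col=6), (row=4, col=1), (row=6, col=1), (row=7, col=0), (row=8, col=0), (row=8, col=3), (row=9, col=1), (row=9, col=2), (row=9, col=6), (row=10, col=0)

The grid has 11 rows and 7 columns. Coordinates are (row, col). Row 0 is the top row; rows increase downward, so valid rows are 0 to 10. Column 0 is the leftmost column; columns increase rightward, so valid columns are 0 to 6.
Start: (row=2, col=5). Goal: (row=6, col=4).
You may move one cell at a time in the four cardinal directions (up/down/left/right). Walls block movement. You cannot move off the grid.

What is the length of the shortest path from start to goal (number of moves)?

BFS from (row=2, col=5) until reaching (row=6, col=4):
  Distance 0: (row=2, col=5)
  Distance 1: (row=1, col=5), (row=2, col=4), (row=2, col=6)
  Distance 2: (row=1, col=4), (row=1, col=6), (row=2, col=3), (row=3, col=4)
  Distance 3: (row=0, col=4), (row=0, col=6), (row=1, col=3), (row=3, col=3), (row=4, col=4)
  Distance 4: (row=0, col=3), (row=1, col=2), (row=3, col=2), (row=4, col=3), (row=4, col=5), (row=5, col=4)
  Distance 5: (row=0, col=2), (row=1, col=1), (row=3, col=1), (row=4, col=2), (row=4, col=6), (row=5, col=3), (row=5, col=5), (row=6, col=4)  <- goal reached here
One shortest path (5 moves): (row=2, col=5) -> (row=2, col=4) -> (row=3, col=4) -> (row=4, col=4) -> (row=5, col=4) -> (row=6, col=4)

Answer: Shortest path length: 5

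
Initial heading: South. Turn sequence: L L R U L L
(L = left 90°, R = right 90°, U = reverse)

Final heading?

Start: South
  L (left (90° counter-clockwise)) -> East
  L (left (90° counter-clockwise)) -> North
  R (right (90° clockwise)) -> East
  U (U-turn (180°)) -> West
  L (left (90° counter-clockwise)) -> South
  L (left (90° counter-clockwise)) -> East
Final: East

Answer: Final heading: East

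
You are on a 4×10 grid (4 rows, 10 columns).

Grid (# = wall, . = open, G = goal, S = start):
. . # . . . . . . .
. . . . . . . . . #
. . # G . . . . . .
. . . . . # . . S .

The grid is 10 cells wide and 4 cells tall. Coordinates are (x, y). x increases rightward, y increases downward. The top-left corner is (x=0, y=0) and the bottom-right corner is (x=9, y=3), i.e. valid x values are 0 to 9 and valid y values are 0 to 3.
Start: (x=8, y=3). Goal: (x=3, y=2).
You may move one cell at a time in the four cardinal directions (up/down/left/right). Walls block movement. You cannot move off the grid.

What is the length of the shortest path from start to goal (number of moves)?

Answer: Shortest path length: 6

Derivation:
BFS from (x=8, y=3) until reaching (x=3, y=2):
  Distance 0: (x=8, y=3)
  Distance 1: (x=8, y=2), (x=7, y=3), (x=9, y=3)
  Distance 2: (x=8, y=1), (x=7, y=2), (x=9, y=2), (x=6, y=3)
  Distance 3: (x=8, y=0), (x=7, y=1), (x=6, y=2)
  Distance 4: (x=7, y=0), (x=9, y=0), (x=6, y=1), (x=5, y=2)
  Distance 5: (x=6, y=0), (x=5, y=1), (x=4, y=2)
  Distance 6: (x=5, y=0), (x=4, y=1), (x=3, y=2), (x=4, y=3)  <- goal reached here
One shortest path (6 moves): (x=8, y=3) -> (x=7, y=3) -> (x=6, y=3) -> (x=6, y=2) -> (x=5, y=2) -> (x=4, y=2) -> (x=3, y=2)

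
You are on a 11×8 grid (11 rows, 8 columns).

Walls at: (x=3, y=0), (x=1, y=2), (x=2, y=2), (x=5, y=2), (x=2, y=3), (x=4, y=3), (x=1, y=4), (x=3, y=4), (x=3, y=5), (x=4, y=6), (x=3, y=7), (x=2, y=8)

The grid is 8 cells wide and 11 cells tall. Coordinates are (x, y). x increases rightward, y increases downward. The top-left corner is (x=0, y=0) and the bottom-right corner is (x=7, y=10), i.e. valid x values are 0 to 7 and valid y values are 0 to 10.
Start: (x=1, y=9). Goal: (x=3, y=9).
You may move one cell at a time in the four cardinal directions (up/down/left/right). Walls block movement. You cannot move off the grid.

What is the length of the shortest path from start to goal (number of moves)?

BFS from (x=1, y=9) until reaching (x=3, y=9):
  Distance 0: (x=1, y=9)
  Distance 1: (x=1, y=8), (x=0, y=9), (x=2, y=9), (x=1, y=10)
  Distance 2: (x=1, y=7), (x=0, y=8), (x=3, y=9), (x=0, y=10), (x=2, y=10)  <- goal reached here
One shortest path (2 moves): (x=1, y=9) -> (x=2, y=9) -> (x=3, y=9)

Answer: Shortest path length: 2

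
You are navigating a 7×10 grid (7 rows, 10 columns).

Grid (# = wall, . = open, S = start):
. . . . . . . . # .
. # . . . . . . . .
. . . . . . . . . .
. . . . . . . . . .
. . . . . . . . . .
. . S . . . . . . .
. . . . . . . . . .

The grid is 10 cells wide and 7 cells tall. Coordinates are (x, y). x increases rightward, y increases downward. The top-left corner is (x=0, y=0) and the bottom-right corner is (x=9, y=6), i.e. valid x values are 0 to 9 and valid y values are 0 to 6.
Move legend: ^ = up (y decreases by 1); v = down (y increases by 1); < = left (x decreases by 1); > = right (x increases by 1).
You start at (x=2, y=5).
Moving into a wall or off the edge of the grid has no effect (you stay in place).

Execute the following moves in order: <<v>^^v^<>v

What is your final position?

Start: (x=2, y=5)
  < (left): (x=2, y=5) -> (x=1, y=5)
  < (left): (x=1, y=5) -> (x=0, y=5)
  v (down): (x=0, y=5) -> (x=0, y=6)
  > (right): (x=0, y=6) -> (x=1, y=6)
  ^ (up): (x=1, y=6) -> (x=1, y=5)
  ^ (up): (x=1, y=5) -> (x=1, y=4)
  v (down): (x=1, y=4) -> (x=1, y=5)
  ^ (up): (x=1, y=5) -> (x=1, y=4)
  < (left): (x=1, y=4) -> (x=0, y=4)
  > (right): (x=0, y=4) -> (x=1, y=4)
  v (down): (x=1, y=4) -> (x=1, y=5)
Final: (x=1, y=5)

Answer: Final position: (x=1, y=5)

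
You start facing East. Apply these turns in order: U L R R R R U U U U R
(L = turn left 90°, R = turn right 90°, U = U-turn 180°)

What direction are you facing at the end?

Answer: Final heading: West

Derivation:
Start: East
  U (U-turn (180°)) -> West
  L (left (90° counter-clockwise)) -> South
  R (right (90° clockwise)) -> West
  R (right (90° clockwise)) -> North
  R (right (90° clockwise)) -> East
  R (right (90° clockwise)) -> South
  U (U-turn (180°)) -> North
  U (U-turn (180°)) -> South
  U (U-turn (180°)) -> North
  U (U-turn (180°)) -> South
  R (right (90° clockwise)) -> West
Final: West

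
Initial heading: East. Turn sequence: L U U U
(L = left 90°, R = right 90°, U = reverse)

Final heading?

Start: East
  L (left (90° counter-clockwise)) -> North
  U (U-turn (180°)) -> South
  U (U-turn (180°)) -> North
  U (U-turn (180°)) -> South
Final: South

Answer: Final heading: South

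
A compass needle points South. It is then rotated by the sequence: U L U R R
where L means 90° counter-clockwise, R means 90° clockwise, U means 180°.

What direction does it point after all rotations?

Start: South
  U (U-turn (180°)) -> North
  L (left (90° counter-clockwise)) -> West
  U (U-turn (180°)) -> East
  R (right (90° clockwise)) -> South
  R (right (90° clockwise)) -> West
Final: West

Answer: Final heading: West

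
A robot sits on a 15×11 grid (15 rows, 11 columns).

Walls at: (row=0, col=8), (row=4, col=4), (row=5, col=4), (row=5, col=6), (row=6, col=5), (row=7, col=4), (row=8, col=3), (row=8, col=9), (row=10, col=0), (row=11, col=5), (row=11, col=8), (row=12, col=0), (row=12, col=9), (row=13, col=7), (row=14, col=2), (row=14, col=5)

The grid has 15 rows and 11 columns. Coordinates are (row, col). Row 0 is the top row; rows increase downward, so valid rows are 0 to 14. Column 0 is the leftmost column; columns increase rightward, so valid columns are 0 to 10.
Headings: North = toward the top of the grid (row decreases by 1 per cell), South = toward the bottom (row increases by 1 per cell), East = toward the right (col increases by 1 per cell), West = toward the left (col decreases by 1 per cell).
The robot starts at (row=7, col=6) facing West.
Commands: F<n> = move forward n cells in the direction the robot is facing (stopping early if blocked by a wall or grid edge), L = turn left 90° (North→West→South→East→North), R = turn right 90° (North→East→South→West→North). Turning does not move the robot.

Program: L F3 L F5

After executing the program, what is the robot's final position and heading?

Answer: Final position: (row=10, col=10), facing East

Derivation:
Start: (row=7, col=6), facing West
  L: turn left, now facing South
  F3: move forward 3, now at (row=10, col=6)
  L: turn left, now facing East
  F5: move forward 4/5 (blocked), now at (row=10, col=10)
Final: (row=10, col=10), facing East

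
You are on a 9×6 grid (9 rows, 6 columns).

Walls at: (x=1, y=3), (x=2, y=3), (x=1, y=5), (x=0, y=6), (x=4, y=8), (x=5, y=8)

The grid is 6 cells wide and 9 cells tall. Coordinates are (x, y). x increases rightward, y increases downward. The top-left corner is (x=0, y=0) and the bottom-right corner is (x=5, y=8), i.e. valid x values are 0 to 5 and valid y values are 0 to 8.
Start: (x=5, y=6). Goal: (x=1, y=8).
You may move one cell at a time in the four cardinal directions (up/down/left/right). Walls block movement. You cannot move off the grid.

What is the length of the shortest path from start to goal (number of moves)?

BFS from (x=5, y=6) until reaching (x=1, y=8):
  Distance 0: (x=5, y=6)
  Distance 1: (x=5, y=5), (x=4, y=6), (x=5, y=7)
  Distance 2: (x=5, y=4), (x=4, y=5), (x=3, y=6), (x=4, y=7)
  Distance 3: (x=5, y=3), (x=4, y=4), (x=3, y=5), (x=2, y=6), (x=3, y=7)
  Distance 4: (x=5, y=2), (x=4, y=3), (x=3, y=4), (x=2, y=5), (x=1, y=6), (x=2, y=7), (x=3, y=8)
  Distance 5: (x=5, y=1), (x=4, y=2), (x=3, y=3), (x=2, y=4), (x=1, y=7), (x=2, y=8)
  Distance 6: (x=5, y=0), (x=4, y=1), (x=3, y=2), (x=1, y=4), (x=0, y=7), (x=1, y=8)  <- goal reached here
One shortest path (6 moves): (x=5, y=6) -> (x=4, y=6) -> (x=3, y=6) -> (x=2, y=6) -> (x=1, y=6) -> (x=1, y=7) -> (x=1, y=8)

Answer: Shortest path length: 6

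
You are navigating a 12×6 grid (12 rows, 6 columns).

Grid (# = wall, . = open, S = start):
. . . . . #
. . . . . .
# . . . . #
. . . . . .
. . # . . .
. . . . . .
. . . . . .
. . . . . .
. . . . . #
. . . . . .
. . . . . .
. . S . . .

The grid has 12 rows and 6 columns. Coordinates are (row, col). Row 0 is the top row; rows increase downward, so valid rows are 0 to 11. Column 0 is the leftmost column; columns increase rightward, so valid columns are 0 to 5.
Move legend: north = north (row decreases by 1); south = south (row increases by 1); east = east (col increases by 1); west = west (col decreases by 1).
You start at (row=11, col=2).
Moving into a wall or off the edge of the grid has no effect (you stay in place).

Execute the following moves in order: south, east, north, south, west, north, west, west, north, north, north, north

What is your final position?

Start: (row=11, col=2)
  south (south): blocked, stay at (row=11, col=2)
  east (east): (row=11, col=2) -> (row=11, col=3)
  north (north): (row=11, col=3) -> (row=10, col=3)
  south (south): (row=10, col=3) -> (row=11, col=3)
  west (west): (row=11, col=3) -> (row=11, col=2)
  north (north): (row=11, col=2) -> (row=10, col=2)
  west (west): (row=10, col=2) -> (row=10, col=1)
  west (west): (row=10, col=1) -> (row=10, col=0)
  north (north): (row=10, col=0) -> (row=9, col=0)
  north (north): (row=9, col=0) -> (row=8, col=0)
  north (north): (row=8, col=0) -> (row=7, col=0)
  north (north): (row=7, col=0) -> (row=6, col=0)
Final: (row=6, col=0)

Answer: Final position: (row=6, col=0)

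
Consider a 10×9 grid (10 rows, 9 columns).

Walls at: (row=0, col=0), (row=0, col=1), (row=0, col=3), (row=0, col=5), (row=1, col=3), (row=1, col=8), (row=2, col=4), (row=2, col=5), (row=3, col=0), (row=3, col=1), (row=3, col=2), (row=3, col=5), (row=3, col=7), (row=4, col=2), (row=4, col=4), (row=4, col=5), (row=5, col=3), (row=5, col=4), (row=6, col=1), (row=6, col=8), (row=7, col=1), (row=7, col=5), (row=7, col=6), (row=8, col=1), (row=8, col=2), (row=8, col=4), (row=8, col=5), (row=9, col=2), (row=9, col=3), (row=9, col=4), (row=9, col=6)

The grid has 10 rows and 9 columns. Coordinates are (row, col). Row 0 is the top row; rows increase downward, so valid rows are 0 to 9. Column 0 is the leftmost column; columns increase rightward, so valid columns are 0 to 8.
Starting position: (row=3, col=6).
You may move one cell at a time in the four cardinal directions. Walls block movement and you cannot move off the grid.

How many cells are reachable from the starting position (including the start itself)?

BFS flood-fill from (row=3, col=6):
  Distance 0: (row=3, col=6)
  Distance 1: (row=2, col=6), (row=4, col=6)
  Distance 2: (row=1, col=6), (row=2, col=7), (row=4, col=7), (row=5, col=6)
  Distance 3: (row=0, col=6), (row=1, col=5), (row=1, col=7), (row=2, col=8), (row=4, col=8), (row=5, col=5), (row=5, col=7), (row=6, col=6)
  Distance 4: (row=0, col=7), (row=1, col=4), (row=3, col=8), (row=5, col=8), (row=6, col=5), (row=6, col=7)
  Distance 5: (row=0, col=4), (row=0, col=8), (row=6, col=4), (row=7, col=7)
  Distance 6: (row=6, col=3), (row=7, col=4), (row=7, col=8), (row=8, col=7)
  Distance 7: (row=6, col=2), (row=7, col=3), (row=8, col=6), (row=8, col=8), (row=9, col=7)
  Distance 8: (row=5, col=2), (row=7, col=2), (row=8, col=3), (row=9, col=8)
  Distance 9: (row=5, col=1)
  Distance 10: (row=4, col=1), (row=5, col=0)
  Distance 11: (row=4, col=0), (row=6, col=0)
  Distance 12: (row=7, col=0)
  Distance 13: (row=8, col=0)
  Distance 14: (row=9, col=0)
  Distance 15: (row=9, col=1)
Total reachable: 47 (grid has 59 open cells total)

Answer: Reachable cells: 47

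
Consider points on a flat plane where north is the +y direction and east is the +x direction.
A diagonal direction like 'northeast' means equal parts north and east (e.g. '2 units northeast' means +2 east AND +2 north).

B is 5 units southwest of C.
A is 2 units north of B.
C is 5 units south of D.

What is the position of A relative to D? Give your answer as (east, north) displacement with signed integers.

Place D at the origin (east=0, north=0).
  C is 5 units south of D: delta (east=+0, north=-5); C at (east=0, north=-5).
  B is 5 units southwest of C: delta (east=-5, north=-5); B at (east=-5, north=-10).
  A is 2 units north of B: delta (east=+0, north=+2); A at (east=-5, north=-8).
Therefore A relative to D: (east=-5, north=-8).

Answer: A is at (east=-5, north=-8) relative to D.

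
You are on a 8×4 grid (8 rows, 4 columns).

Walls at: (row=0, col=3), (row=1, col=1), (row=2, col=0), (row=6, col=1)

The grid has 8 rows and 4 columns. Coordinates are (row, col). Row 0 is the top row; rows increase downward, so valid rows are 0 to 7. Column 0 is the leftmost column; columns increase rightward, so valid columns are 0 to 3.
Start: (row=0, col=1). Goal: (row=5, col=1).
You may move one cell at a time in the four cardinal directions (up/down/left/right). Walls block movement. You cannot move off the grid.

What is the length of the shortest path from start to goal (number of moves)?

Answer: Shortest path length: 7

Derivation:
BFS from (row=0, col=1) until reaching (row=5, col=1):
  Distance 0: (row=0, col=1)
  Distance 1: (row=0, col=0), (row=0, col=2)
  Distance 2: (row=1, col=0), (row=1, col=2)
  Distance 3: (row=1, col=3), (row=2, col=2)
  Distance 4: (row=2, col=1), (row=2, col=3), (row=3, col=2)
  Distance 5: (row=3, col=1), (row=3, col=3), (row=4, col=2)
  Distance 6: (row=3, col=0), (row=4, col=1), (row=4, col=3), (row=5, col=2)
  Distance 7: (row=4, col=0), (row=5, col=1), (row=5, col=3), (row=6, col=2)  <- goal reached here
One shortest path (7 moves): (row=0, col=1) -> (row=0, col=2) -> (row=1, col=2) -> (row=2, col=2) -> (row=2, col=1) -> (row=3, col=1) -> (row=4, col=1) -> (row=5, col=1)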